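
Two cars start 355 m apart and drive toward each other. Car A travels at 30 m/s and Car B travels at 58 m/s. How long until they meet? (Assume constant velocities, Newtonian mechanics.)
Combined speed: v_combined = 30 + 58 = 88 m/s
Time to meet: t = d/88 = 355/88 = 4.03 s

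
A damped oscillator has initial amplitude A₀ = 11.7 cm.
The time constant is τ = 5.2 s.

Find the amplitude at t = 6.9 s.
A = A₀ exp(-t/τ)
A = A₀ exp(−t/τ) = 11.7×exp(−6.9/5.2) = 3.104 cm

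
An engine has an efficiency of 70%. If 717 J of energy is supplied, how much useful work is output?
W_out = η × W_in = 0.7 × 717 = 501.9 J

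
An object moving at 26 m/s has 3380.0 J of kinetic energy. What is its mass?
KE = ½mv² → m = 2KE/v² = 2×3380.0/26² = 10.0 kg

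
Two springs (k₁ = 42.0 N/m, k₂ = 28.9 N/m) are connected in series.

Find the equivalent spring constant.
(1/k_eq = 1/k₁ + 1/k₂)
1/k_eq = 1/42.0 + 1/28.9 = 0.058412; k_eq = 17.12 N/m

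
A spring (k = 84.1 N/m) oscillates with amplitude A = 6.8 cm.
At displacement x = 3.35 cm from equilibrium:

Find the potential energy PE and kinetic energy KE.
E_total = ½kA² = ½×84.1×(0.068)² = 0.1944 J
PE = ½kx² = ½×84.1×(0.0335)² = 0.04719 J
KE = E_total − PE = 0.1472 J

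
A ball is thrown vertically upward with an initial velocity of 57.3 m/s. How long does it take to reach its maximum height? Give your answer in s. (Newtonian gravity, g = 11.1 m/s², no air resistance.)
t_up = v₀/g = 5.162 s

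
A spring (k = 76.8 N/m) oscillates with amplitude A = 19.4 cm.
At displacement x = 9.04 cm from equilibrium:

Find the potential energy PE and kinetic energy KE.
E_total = ½kA² = ½×76.8×(0.194)² = 1.445 J
PE = ½kx² = ½×76.8×(0.0904)² = 0.3138 J
KE = E_total − PE = 1.131 J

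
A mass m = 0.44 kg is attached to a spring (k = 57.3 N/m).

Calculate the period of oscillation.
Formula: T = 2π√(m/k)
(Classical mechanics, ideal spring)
T = 2π√(m/k) = 2π√(0.44/57.3) = 0.5506 s; f = 1/T = 1.816 Hz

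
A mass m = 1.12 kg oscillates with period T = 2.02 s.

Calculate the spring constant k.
T = 2π√(m/k) → k = m(2π/T)² = 1.12×(2π/2.02)² = 10.84 N/m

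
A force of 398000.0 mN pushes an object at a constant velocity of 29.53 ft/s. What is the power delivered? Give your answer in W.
P = Fv = 398 N × 9.001 m/s = 3582 W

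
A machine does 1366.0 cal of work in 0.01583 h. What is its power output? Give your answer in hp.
P = W/t = 5715 J / 56.99 s = 100.3 W = 0.1345 hp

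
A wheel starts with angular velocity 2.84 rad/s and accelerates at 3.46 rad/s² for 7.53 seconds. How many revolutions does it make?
θ = ω₀t + ½αt² = 2.84×7.53 + ½×3.46×7.53² = 119.48 rad
Revolutions = θ/(2π) = 119.48/(2π) = 19.02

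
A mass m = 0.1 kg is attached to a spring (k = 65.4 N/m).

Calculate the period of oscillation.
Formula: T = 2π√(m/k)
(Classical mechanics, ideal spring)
T = 2π√(m/k) = 2π√(0.1/65.4) = 0.2457 s; f = 1/T = 4.07 Hz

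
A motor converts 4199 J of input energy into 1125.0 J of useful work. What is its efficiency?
η = W_out/W_in = 1125.0/4199 = 0.2679 = 26.79%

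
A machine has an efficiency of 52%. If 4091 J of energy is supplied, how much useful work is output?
W_out = η × W_in = 0.52 × 4091 = 2127.3 J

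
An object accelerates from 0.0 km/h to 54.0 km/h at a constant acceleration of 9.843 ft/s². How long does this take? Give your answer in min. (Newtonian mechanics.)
t = (v - v₀)/a (with unit conversion) = 0.08333 min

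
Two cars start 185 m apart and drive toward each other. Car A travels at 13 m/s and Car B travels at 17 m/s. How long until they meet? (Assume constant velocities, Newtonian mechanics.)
Combined speed: v_combined = 13 + 17 = 30 m/s
Time to meet: t = d/30 = 185/30 = 6.17 s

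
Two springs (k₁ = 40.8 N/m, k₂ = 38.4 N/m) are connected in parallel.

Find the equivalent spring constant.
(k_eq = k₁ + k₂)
k_eq = k₁ + k₂ = 40.8 + 38.4 = 79.2 N/m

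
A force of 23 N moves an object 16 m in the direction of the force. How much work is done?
W = Fd = 23×16 = 368.0 J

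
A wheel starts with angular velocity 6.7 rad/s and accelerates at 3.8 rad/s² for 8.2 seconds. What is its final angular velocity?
ω = ω₀ + αt = 6.7 + 3.8 × 8.2 = 37.86 rad/s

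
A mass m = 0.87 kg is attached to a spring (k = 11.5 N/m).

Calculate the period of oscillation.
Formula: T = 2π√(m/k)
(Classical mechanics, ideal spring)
T = 2π√(m/k) = 2π√(0.87/11.5) = 1.728 s; f = 1/T = 0.5786 Hz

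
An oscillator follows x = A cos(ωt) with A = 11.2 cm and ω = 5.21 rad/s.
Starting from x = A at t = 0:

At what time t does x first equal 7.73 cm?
cos(ωt) = x/A = 7.73/11.2 = 0.6902
ωt = arccos(0.6902) = 0.8091 rad
t = 0.8091/5.21 = 0.1553 s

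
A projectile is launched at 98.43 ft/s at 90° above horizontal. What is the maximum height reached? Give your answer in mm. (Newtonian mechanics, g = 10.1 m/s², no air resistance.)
H = v₀²sin²(θ)/(2g) (with unit conversion) = 44560.0 mm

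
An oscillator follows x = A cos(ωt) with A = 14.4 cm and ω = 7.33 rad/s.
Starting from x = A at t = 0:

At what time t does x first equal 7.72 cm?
cos(ωt) = x/A = 7.72/14.4 = 0.5361
ωt = arccos(0.5361) = 1.005 rad
t = 1.005/7.33 = 0.1371 s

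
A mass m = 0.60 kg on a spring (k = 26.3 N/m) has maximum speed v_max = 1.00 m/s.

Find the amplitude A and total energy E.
½mv²_max = ½kA² → A = v_max√(m/k) = 1.0×√(0.6/26.3) = 0.151 m = 15.1 cm
E = ½mv²_max = ½×0.6×1.0² = 0.3 J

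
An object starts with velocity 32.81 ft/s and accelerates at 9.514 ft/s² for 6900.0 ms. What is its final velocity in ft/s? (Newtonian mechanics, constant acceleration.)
v = v₀ + at (with unit conversion) = 98.46 ft/s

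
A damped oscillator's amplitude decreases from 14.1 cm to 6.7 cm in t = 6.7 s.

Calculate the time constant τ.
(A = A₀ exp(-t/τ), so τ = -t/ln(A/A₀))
A/A₀ = 6.7/14.1 = 0.4752; ln(A/A₀) = -0.7441
τ = −t/ln(A/A₀) = −6.7/-0.7441 = 9.005 s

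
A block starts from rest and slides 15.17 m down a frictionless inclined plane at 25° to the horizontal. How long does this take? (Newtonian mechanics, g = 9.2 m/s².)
a = g sin(θ) = 9.2 × sin(25°) = 3.89 m/s²
t = √(2d/a) = √(2 × 15.17 / 3.89) = 2.79 s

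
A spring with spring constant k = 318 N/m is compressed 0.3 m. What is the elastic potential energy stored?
PE = ½kx² = ½×318×0.3² = 14.31 J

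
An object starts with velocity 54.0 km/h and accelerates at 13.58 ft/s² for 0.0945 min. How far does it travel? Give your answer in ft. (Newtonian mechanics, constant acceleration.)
d = v₀t + ½at² (with unit conversion) = 497.3 ft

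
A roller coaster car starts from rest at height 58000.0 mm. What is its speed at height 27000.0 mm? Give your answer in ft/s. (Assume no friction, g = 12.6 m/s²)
mgh₁ = ½mv₂² + mgh₂ → v₂ = √(2g(h₁−h₂)) = √(2×12.6×(58−27)) = 27.95 m/s = 91.7 ft/s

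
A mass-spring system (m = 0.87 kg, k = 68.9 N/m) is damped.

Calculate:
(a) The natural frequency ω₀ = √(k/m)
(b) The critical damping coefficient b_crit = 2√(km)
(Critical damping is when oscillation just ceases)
ω₀ = √(k/m) = √(68.9/0.87) = 8.899 rad/s
b_crit = 2√(km) = 2√(68.9×0.87) = 15.48 kg/s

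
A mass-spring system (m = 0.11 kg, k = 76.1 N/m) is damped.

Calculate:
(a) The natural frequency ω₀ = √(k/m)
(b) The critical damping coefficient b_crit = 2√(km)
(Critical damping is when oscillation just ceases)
ω₀ = √(k/m) = √(76.1/0.11) = 26.3 rad/s
b_crit = 2√(km) = 2√(76.1×0.11) = 5.787 kg/s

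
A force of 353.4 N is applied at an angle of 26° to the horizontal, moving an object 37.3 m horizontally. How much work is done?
W = Fd cosθ = 353.4×37.3×cos(26°) = 11848.0 J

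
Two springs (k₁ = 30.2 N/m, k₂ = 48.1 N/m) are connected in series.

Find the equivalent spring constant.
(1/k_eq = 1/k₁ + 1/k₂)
1/k_eq = 1/30.2 + 1/48.1 = 0.053903; k_eq = 18.55 N/m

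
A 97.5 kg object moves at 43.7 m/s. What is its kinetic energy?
KE = ½mv² = ½×97.5×43.7² = 93097.39 J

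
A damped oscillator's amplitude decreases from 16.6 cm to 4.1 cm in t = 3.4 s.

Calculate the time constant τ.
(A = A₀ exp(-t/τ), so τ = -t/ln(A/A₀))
A/A₀ = 4.1/16.6 = 0.247; ln(A/A₀) = -1.398
τ = −t/ln(A/A₀) = −3.4/-1.398 = 2.431 s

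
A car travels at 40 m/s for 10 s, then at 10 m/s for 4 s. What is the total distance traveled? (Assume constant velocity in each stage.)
d₁ = v₁t₁ = 40 × 10 = 400 m
d₂ = v₂t₂ = 10 × 4 = 40 m
d_total = 400 + 40 = 440 m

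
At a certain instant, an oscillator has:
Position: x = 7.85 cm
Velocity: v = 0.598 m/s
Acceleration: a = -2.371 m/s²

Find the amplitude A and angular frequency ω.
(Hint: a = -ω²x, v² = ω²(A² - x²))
a = −ω²x → ω = √(|a|/x) = √(2.371/0.0785) = 5.496 rad/s
v² = ω²(A² − x²) → A = √(x² + v²/ω²) = √(0.0785² + 0.598²/5.496²) = 0.1342 m = 13.42 cm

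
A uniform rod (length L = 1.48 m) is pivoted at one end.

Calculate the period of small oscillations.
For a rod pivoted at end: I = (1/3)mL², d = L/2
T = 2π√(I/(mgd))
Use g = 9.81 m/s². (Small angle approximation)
I/m = (1/3)L² = 0.7301 m²; d = L/2 = 0.74 m
T = 2π√(I/(mgd)) = 2π√(0.7301/(9.81×0.74)) = 1.993 s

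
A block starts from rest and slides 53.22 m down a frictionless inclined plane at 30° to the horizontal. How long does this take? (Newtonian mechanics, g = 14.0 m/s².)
a = g sin(θ) = 14.0 × sin(30°) = 7.0 m/s²
t = √(2d/a) = √(2 × 53.22 / 7.0) = 3.9 s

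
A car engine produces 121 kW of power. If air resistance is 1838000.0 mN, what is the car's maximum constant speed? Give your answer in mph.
P = Fv → v = P/F = 121000 W / 1838 N = 65.83 m/s = 147.3 mph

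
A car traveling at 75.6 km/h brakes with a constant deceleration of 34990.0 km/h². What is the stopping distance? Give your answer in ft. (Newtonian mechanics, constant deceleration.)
d = v₀² / (2a) (with unit conversion) = 268.0 ft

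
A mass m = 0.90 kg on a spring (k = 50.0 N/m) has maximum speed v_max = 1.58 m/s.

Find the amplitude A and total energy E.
½mv²_max = ½kA² → A = v_max√(m/k) = 1.58×√(0.9/50.0) = 0.212 m = 21.2 cm
E = ½mv²_max = ½×0.9×1.58² = 1.123 J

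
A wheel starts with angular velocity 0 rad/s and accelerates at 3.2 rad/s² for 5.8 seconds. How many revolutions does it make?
θ = ω₀t + ½αt² = 0×5.8 + ½×3.2×5.8² = 53.82 rad
Revolutions = θ/(2π) = 53.82/(2π) = 8.57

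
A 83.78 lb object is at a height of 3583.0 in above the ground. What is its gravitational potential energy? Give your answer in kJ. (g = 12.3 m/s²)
PE = mgh = 38 kg × 12.3 m/s² × 91.01 m = 4.254e+04 J = 42.54 kJ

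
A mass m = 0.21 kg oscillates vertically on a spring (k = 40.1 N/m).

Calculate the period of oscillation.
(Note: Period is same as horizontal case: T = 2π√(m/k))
T = 2π√(m/k) = 2π√(0.21/40.1) = 0.4547 s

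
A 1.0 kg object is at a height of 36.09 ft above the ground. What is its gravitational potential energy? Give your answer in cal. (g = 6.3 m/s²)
PE = mgh = 1 kg × 6.3 m/s² × 11 m = 69.3 J = 16.56 cal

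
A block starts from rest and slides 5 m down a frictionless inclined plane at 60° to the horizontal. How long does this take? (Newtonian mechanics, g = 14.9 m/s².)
a = g sin(θ) = 14.9 × sin(60°) = 12.9 m/s²
t = √(2d/a) = √(2 × 5 / 12.9) = 0.88 s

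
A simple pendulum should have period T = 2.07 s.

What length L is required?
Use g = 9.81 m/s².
T = 2π√(L/g) → L = g(T/2π)² = 9.81×(2.07/2π)² = 1.065 m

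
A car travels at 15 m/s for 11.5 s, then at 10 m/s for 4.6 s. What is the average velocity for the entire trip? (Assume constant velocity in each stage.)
d₁ = v₁t₁ = 15 × 11.5 = 172.5 m
d₂ = v₂t₂ = 10 × 4.6 = 46 m
d_total = 218.5 m, t_total = 16.1 s
v_avg = d_total/t_total = 218.5/16.1 = 13.57 m/s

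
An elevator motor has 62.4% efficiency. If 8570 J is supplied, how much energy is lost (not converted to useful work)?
W_out = η × W_in = 0.624×8570 = 5347.7 J
W_lost = W_in − W_out = 8570 − 5347.7 = 3222.3 J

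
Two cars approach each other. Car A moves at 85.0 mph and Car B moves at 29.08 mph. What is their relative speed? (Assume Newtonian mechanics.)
v_rel = v_A + v_B = 85.0 + 29.08 = 114.1 mph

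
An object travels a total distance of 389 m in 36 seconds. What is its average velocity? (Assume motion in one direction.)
v_avg = Δd / Δt = 389 / 36 = 10.81 m/s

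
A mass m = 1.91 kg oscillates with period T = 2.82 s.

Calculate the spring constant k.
T = 2π√(m/k) → k = m(2π/T)² = 1.91×(2π/2.82)² = 9.482 N/m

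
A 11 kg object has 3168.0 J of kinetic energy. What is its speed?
KE = ½mv² → v = √(2KE/m) = √(2×3168.0/11) = 24.0 m/s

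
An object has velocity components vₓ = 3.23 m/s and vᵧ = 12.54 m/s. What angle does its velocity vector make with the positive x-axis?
θ = arctan(vᵧ/vₓ) = arctan(12.54/3.23) = 75.56°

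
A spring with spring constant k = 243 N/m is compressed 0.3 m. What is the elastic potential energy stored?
PE = ½kx² = ½×243×0.3² = 10.93 J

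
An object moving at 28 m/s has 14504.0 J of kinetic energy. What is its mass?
KE = ½mv² → m = 2KE/v² = 2×14504.0/28² = 37.0 kg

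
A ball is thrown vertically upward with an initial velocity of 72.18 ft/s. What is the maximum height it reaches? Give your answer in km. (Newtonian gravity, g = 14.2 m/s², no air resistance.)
h_max = v₀²/(2g) (with unit conversion) = 0.01704 km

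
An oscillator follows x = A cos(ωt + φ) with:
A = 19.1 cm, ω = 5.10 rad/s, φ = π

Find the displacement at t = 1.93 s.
x = A cos(ωt + φ) = 19.1×cos(5.1×1.93 + π) = 17.45 cm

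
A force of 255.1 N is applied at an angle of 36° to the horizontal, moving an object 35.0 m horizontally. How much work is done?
W = Fd cosθ = 255.1×35.0×cos(36°) = 7223.3 J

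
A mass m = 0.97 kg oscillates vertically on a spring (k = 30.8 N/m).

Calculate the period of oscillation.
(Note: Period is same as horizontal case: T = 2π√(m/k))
T = 2π√(m/k) = 2π√(0.97/30.8) = 1.115 s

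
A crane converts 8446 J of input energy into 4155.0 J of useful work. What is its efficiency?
η = W_out/W_in = 4155.0/8446 = 0.4919 = 49.19%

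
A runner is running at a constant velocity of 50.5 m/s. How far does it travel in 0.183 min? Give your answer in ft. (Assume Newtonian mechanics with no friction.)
d = vt (with unit conversion) = 1819.0 ft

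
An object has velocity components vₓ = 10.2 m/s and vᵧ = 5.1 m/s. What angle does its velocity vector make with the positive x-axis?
θ = arctan(vᵧ/vₓ) = arctan(5.1/10.2) = 26.57°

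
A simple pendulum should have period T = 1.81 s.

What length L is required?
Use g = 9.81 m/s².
T = 2π√(L/g) → L = g(T/2π)² = 9.81×(1.81/2π)² = 0.8141 m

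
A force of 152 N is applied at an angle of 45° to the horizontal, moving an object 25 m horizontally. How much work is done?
W = Fd cosθ = 152×25×cos(45°) = 2687.0 J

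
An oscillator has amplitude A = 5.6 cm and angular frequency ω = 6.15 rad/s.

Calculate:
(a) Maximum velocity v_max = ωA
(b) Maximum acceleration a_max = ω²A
v_max = ωA = 6.15×0.056 = 0.3444 m/s
a_max = ω²A = 6.15²×0.056 = 2.118 m/s²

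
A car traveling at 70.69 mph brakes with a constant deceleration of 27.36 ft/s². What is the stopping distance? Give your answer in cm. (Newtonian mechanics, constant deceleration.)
d = v₀² / (2a) (with unit conversion) = 5988.0 cm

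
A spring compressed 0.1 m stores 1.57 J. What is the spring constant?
PE = ½kx² → k = 2PE/x² = 2×1.57/0.1² = 314.0 N/m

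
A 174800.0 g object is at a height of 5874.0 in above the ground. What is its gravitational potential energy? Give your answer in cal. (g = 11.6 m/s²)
PE = mgh = 174.8 kg × 11.6 m/s² × 149.2 m = 3.025e+05 J = 72310.0 cal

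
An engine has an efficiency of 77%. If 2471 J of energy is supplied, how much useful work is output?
W_out = η × W_in = 0.77 × 2471 = 1902.7 J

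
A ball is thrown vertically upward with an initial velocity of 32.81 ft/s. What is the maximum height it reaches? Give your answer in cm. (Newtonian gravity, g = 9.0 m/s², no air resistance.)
h_max = v₀²/(2g) (with unit conversion) = 555.6 cm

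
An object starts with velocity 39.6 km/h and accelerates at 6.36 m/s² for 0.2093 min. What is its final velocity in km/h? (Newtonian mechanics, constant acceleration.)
v = v₀ + at (with unit conversion) = 327.1 km/h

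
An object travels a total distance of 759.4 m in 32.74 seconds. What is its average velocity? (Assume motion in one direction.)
v_avg = Δd / Δt = 759.4 / 32.74 = 23.19 m/s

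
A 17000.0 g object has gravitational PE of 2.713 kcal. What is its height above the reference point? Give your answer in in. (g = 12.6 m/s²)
PE = mgh → h = PE/(mg) = 1.135e+04 J / (17 kg × 12.6 m/s²) = 52.99 m = 2086.0 in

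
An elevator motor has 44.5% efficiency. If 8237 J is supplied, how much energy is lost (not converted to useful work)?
W_out = η × W_in = 0.445×8237 = 3665.5 J
W_lost = W_in − W_out = 8237 − 3665.5 = 4571.5 J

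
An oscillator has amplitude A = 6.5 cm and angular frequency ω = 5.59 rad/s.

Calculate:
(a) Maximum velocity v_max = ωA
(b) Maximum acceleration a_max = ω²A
v_max = ωA = 5.59×0.065 = 0.3634 m/s
a_max = ω²A = 5.59²×0.065 = 2.031 m/s²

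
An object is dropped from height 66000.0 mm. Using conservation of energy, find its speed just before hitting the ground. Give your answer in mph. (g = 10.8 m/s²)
mgh = ½mv² → v = √(2gh) = √(2×10.8×66) = 37.76 m/s = 84.46 mph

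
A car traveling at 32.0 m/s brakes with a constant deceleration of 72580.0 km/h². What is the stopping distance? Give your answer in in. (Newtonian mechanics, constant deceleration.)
d = v₀² / (2a) (with unit conversion) = 3599.0 in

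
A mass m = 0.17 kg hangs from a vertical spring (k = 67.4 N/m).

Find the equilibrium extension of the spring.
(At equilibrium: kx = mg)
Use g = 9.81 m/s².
x_eq = mg/k = 0.17×9.81/67.4 = 0.02474 m = 2.474 cm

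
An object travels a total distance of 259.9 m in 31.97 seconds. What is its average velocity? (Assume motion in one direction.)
v_avg = Δd / Δt = 259.9 / 31.97 = 8.13 m/s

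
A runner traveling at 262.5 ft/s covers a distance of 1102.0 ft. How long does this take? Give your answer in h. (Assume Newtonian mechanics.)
t = d/v (with unit conversion) = 0.001166 h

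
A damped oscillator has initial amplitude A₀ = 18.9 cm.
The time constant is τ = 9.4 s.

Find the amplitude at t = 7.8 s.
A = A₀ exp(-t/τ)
A = A₀ exp(−t/τ) = 18.9×exp(−7.8/9.4) = 8.243 cm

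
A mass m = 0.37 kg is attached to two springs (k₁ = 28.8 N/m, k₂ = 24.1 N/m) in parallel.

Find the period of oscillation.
k_eq = k₁+k₂ = 52.9 N/m
T = 2π√(m/k_eq) = 2π√(0.37/52.9) = 0.5255 s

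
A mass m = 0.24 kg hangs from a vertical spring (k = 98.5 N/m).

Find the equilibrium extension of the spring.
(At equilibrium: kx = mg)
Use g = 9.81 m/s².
x_eq = mg/k = 0.24×9.81/98.5 = 0.0239 m = 2.39 cm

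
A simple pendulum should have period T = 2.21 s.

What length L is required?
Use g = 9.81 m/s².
T = 2π√(L/g) → L = g(T/2π)² = 9.81×(2.21/2π)² = 1.214 m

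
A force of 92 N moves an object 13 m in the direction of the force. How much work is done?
W = Fd = 92×13 = 1196.0 J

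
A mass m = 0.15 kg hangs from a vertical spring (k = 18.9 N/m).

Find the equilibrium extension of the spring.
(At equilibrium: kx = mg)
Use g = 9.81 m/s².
x_eq = mg/k = 0.15×9.81/18.9 = 0.07786 m = 7.786 cm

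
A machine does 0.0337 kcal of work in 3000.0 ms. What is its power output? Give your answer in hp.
P = W/t = 141 J / 3 s = 47 W = 0.06303 hp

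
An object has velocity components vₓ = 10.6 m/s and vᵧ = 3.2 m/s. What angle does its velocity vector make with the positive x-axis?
θ = arctan(vᵧ/vₓ) = arctan(3.2/10.6) = 16.8°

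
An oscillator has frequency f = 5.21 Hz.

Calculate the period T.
T = 1/f = 1/5.21 = 0.1919 s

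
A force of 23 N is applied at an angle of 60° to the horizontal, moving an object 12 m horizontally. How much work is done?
W = Fd cosθ = 23×12×cos(60°) = 138.0 J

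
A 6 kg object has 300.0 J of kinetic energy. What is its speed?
KE = ½mv² → v = √(2KE/m) = √(2×300.0/6) = 10.0 m/s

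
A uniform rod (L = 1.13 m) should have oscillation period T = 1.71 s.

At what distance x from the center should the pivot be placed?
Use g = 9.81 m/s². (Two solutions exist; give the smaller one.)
T = 2π√((L²/12 + x²)/(gx)). Let c = T²g/(4π²) = 0.7266.
x² − cx + L²/12 = 0 → x = (c − √(c² − L²/3))/2 = 0.2034 m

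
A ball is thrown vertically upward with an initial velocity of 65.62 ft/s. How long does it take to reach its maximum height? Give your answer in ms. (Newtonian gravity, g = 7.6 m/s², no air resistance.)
t_up = v₀/g (with unit conversion) = 2632.0 ms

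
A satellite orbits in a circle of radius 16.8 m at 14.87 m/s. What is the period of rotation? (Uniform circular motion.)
T = 2πr/v = 2π×16.8/14.87 = 7.1 s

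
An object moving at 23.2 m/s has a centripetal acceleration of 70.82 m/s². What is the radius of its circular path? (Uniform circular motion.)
r = v²/a_c = 23.2²/70.82 = 7.6 m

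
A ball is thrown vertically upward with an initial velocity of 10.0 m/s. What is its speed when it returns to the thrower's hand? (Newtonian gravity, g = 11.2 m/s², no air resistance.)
By conservation of energy, the ball returns at the same speed = 10.0 m/s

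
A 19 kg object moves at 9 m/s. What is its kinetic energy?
KE = ½mv² = ½×19×9² = 769.5 J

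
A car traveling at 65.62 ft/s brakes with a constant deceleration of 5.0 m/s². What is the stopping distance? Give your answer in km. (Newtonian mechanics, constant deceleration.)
d = v₀² / (2a) (with unit conversion) = 0.04 km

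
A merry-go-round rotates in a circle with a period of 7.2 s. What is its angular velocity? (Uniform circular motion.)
ω = 2π/T = 2π/7.2 = 0.8727 rad/s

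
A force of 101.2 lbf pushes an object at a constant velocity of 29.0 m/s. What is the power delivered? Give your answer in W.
P = Fv = 450.2 N × 29 m/s = 1.305e+04 W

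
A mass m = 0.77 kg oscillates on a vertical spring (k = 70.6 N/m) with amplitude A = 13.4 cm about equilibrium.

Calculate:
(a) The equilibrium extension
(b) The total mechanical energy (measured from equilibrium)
x_eq = mg/k = 0.77×9.81/70.6 = 0.107 m = 10.7 cm
E = ½kA² = ½×70.6×(0.134)² = 0.6338 J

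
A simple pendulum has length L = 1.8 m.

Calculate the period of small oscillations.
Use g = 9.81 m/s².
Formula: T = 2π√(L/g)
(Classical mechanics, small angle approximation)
T = 2π√(L/g) = 2π√(1.8/9.81) = 2.691 s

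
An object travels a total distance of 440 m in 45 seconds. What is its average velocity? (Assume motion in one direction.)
v_avg = Δd / Δt = 440 / 45 = 9.78 m/s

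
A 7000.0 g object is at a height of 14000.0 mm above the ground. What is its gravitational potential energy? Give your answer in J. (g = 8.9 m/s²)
PE = mgh = 7 kg × 8.9 m/s² × 14 m = 872.2 J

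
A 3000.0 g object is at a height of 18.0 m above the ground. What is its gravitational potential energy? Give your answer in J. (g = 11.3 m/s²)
PE = mgh = 3 kg × 11.3 m/s² × 18 m = 610.2 J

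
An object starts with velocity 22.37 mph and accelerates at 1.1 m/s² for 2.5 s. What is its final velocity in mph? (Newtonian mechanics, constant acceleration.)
v = v₀ + at (with unit conversion) = 28.52 mph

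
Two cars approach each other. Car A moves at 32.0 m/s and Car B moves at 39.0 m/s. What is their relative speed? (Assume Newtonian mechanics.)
v_rel = v_A + v_B = 32.0 + 39.0 = 71.0 m/s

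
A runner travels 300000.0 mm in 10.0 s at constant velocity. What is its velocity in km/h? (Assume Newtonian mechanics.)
v = d/t (with unit conversion) = 108.0 km/h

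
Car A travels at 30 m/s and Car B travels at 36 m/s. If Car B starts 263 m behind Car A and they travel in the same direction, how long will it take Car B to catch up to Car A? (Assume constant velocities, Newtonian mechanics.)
Relative speed: v_rel = 36 - 30 = 6 m/s
Time to catch: t = d₀/v_rel = 263/6 = 43.83 s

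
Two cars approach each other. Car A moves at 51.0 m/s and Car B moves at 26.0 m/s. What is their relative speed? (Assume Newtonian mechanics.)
v_rel = v_A + v_B = 51.0 + 26.0 = 77.0 m/s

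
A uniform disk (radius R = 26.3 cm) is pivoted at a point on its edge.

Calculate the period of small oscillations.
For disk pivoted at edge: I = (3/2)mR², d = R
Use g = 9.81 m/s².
I/m = (3/2)R² = 0.1038 m²; d = R = 0.263 m
T = 2π√((3/2)R²/(gR)) = 2π√(3R/(2g)) = 1.26 s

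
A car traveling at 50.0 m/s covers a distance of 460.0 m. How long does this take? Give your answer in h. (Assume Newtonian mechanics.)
t = d/v (with unit conversion) = 0.002556 h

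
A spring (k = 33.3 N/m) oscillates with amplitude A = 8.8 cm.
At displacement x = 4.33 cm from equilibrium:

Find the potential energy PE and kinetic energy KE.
E_total = ½kA² = ½×33.3×(0.088)² = 0.1289 J
PE = ½kx² = ½×33.3×(0.0433)² = 0.03122 J
KE = E_total − PE = 0.09772 J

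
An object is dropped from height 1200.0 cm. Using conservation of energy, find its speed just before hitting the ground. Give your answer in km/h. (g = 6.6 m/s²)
mgh = ½mv² → v = √(2gh) = √(2×6.6×12) = 12.59 m/s = 45.31 km/h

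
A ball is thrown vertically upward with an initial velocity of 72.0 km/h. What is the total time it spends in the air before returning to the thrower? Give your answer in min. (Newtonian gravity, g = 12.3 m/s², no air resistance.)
t_total = 2v₀/g (with unit conversion) = 0.0542 min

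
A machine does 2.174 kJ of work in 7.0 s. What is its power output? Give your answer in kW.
P = W/t = 2174 J / 7 s = 310.6 W = 0.3106 kW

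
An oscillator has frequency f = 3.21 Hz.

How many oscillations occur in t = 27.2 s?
n = f×t = 3.21×27.2 = 87.31 oscillations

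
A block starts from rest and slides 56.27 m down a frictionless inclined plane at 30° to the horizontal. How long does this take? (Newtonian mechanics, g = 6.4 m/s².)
a = g sin(θ) = 6.4 × sin(30°) = 3.2 m/s²
t = √(2d/a) = √(2 × 56.27 / 3.2) = 5.93 s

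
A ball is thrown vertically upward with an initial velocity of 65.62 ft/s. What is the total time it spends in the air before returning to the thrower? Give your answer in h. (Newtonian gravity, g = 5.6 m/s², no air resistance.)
t_total = 2v₀/g (with unit conversion) = 0.001984 h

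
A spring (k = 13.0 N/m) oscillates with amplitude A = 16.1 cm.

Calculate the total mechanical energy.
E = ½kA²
E = ½kA² = ½×13.0×(0.161)² = 0.1685 J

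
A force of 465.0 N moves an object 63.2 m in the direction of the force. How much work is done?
W = Fd = 465.0×63.2 = 29388.0 J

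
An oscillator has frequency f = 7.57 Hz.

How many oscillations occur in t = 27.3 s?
n = f×t = 7.57×27.3 = 206.7 oscillations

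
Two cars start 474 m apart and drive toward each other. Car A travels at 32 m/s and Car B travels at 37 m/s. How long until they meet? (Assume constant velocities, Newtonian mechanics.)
Combined speed: v_combined = 32 + 37 = 69 m/s
Time to meet: t = d/69 = 474/69 = 6.87 s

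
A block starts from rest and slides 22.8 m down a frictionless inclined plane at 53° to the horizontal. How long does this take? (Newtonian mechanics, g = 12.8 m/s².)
a = g sin(θ) = 12.8 × sin(53°) = 10.22 m/s²
t = √(2d/a) = √(2 × 22.8 / 10.22) = 2.11 s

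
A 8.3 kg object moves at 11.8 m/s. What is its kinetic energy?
KE = ½mv² = ½×8.3×11.8² = 577.846 J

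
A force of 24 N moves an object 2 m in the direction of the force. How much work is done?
W = Fd = 24×2 = 48.0 J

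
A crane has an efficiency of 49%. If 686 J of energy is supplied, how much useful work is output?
W_out = η × W_in = 0.49 × 686 = 336.14 J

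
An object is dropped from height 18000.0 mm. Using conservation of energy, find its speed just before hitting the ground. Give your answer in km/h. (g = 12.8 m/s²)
mgh = ½mv² → v = √(2gh) = √(2×12.8×18) = 21.47 m/s = 77.28 km/h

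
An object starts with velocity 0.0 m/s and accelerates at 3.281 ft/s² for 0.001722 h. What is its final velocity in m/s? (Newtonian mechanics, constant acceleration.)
v = v₀ + at (with unit conversion) = 6.2 m/s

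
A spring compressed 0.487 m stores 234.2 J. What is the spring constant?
PE = ½kx² → k = 2PE/x² = 2×234.2/0.487² = 1975.0 N/m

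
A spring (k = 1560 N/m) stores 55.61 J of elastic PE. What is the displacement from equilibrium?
PE = ½kx² → x = √(2PE/k) = √(2×55.61/1560) = 0.267 m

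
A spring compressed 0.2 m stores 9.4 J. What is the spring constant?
PE = ½kx² → k = 2PE/x² = 2×9.4/0.2² = 470.0 N/m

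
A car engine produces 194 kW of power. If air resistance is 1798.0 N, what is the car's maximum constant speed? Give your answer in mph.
P = Fv → v = P/F = 194000 W / 1798 N = 107.9 m/s = 241.4 mph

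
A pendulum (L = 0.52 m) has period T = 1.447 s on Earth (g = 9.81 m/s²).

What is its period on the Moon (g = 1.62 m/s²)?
T = 2π√(L/g), so T_moon/T_earth = √(g_earth/g_moon)
T_moon = 2π√(0.52/1.62) = 3.56 s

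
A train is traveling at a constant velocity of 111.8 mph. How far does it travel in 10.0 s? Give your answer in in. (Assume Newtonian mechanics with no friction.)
d = vt (with unit conversion) = 19680.0 in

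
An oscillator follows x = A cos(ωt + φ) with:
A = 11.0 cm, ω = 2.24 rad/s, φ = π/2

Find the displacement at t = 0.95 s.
x = A cos(ωt + φ) = 11.0×cos(2.24×0.95 + π/2) = -9.336 cm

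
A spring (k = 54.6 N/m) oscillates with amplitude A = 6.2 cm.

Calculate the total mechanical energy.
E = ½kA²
E = ½kA² = ½×54.6×(0.062)² = 0.1049 J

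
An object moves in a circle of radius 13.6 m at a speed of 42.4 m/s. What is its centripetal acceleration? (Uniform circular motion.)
a_c = v²/r = 42.4²/13.6 = 1797.76/13.6 = 132.19 m/s²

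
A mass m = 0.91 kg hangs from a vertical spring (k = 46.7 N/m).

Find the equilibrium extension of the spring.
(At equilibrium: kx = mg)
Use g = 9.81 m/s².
x_eq = mg/k = 0.91×9.81/46.7 = 0.1912 m = 19.12 cm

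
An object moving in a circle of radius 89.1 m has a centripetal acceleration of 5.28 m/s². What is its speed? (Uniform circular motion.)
v = √(a_c × r) = √(5.28 × 89.1) = 21.69 m/s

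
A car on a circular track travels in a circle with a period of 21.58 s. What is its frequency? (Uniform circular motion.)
f = 1/T = 1/21.58 = 0.0463 Hz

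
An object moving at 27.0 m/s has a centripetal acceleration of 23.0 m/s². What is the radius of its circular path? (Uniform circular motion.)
r = v²/a_c = 27.0²/23.0 = 31.7 m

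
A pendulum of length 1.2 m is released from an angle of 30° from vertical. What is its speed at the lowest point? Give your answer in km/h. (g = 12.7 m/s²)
h = L(1 − cosθ) = 1.2×(1 − cos30°) = 0.1608 m
v = √(2gh) = √(2×12.7×0.1608) = 2.021 m/s = 7.275 km/h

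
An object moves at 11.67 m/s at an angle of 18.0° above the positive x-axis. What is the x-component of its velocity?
vₓ = v cos(θ) = 11.67 × cos(18.0°) = 11.1 m/s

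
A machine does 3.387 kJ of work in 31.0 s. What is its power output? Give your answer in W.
P = W/t = 3387 J / 31 s = 109.3 W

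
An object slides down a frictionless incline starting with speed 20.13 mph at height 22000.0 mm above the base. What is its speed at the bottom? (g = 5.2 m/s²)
½mv₀² + mgh = ½mv² → v = √(v₀² + 2gh) = √(8.999² + 2×5.2×22) = 17.6 m/s = 39.37 mph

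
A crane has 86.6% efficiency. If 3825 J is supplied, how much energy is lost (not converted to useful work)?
W_out = η × W_in = 0.866×3825 = 3312.4 J
W_lost = W_in − W_out = 3825 − 3312.4 = 512.55 J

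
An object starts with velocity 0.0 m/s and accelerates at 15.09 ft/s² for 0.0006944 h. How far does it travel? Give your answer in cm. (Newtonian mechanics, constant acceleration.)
d = v₀t + ½at² (with unit conversion) = 1437.0 cm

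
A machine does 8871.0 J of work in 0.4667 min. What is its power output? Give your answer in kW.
P = W/t = 8871 J / 28 s = 316.8 W = 0.3168 kW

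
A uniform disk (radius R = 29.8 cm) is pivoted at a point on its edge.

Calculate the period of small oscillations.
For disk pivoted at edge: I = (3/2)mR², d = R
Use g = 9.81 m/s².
I/m = (3/2)R² = 0.1332 m²; d = R = 0.298 m
T = 2π√((3/2)R²/(gR)) = 2π√(3R/(2g)) = 1.341 s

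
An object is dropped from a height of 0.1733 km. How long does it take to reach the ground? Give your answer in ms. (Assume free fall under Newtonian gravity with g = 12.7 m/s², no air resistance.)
t = √(2h/g) (with unit conversion) = 5224.0 ms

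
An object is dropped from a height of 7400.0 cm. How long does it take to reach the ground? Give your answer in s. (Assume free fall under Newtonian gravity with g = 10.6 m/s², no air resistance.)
t = √(2h/g) (with unit conversion) = 3.737 s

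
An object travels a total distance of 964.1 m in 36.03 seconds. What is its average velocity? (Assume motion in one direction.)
v_avg = Δd / Δt = 964.1 / 36.03 = 26.76 m/s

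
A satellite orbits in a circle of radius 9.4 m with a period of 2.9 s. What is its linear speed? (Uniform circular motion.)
v = 2πr/T = 2π×9.4/2.9 = 20.37 m/s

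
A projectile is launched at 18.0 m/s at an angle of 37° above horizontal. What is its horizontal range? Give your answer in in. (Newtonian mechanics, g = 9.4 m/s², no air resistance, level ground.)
R = v₀² sin(2θ) / g (with unit conversion) = 1304.0 in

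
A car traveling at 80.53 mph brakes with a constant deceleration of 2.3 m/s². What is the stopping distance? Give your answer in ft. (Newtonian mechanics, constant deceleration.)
d = v₀² / (2a) (with unit conversion) = 924.3 ft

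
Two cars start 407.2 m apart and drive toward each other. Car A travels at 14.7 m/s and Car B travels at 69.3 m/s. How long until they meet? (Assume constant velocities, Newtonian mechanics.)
Combined speed: v_combined = 14.7 + 69.3 = 84 m/s
Time to meet: t = d/84 = 407.2/84 = 4.85 s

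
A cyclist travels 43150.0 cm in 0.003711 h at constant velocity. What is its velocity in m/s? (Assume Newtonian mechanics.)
v = d/t (with unit conversion) = 32.3 m/s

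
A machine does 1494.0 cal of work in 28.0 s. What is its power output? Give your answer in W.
P = W/t = 6251 J / 28 s = 223.2 W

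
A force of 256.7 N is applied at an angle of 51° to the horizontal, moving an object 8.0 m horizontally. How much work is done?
W = Fd cosθ = 256.7×8.0×cos(51°) = 1292.4 J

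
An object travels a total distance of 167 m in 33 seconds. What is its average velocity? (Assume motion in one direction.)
v_avg = Δd / Δt = 167 / 33 = 5.06 m/s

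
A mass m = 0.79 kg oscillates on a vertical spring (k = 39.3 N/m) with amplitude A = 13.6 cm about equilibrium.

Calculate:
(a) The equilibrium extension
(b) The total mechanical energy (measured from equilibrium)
x_eq = mg/k = 0.79×9.81/39.3 = 0.1972 m = 19.72 cm
E = ½kA² = ½×39.3×(0.136)² = 0.3634 J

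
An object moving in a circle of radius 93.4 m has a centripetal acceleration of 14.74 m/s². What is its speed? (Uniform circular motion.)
v = √(a_c × r) = √(14.74 × 93.4) = 37.1 m/s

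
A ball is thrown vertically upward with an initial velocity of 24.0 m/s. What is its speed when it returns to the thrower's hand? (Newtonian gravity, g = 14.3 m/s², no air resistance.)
By conservation of energy, the ball returns at the same speed = 24.0 m/s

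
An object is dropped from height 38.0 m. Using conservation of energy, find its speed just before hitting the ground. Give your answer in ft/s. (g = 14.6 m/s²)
mgh = ½mv² → v = √(2gh) = √(2×14.6×38) = 33.31 m/s = 109.3 ft/s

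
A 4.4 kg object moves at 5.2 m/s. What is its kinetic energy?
KE = ½mv² = ½×4.4×5.2² = 59.488 J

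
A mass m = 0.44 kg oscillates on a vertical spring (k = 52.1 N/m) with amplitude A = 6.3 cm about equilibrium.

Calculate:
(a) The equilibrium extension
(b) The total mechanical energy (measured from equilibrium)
x_eq = mg/k = 0.44×9.81/52.1 = 0.08285 m = 8.285 cm
E = ½kA² = ½×52.1×(0.063)² = 0.1034 J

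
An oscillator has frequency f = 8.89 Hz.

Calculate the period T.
T = 1/f = 1/8.89 = 0.1125 s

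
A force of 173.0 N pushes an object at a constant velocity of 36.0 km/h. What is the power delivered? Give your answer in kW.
P = Fv = 173 N × 10 m/s = 1730 W = 1.73 kW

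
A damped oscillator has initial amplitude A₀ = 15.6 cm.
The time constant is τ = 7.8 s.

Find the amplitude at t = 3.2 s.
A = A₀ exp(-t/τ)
A = A₀ exp(−t/τ) = 15.6×exp(−3.2/7.8) = 10.35 cm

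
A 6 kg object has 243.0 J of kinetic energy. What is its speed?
KE = ½mv² → v = √(2KE/m) = √(2×243.0/6) = 9.0 m/s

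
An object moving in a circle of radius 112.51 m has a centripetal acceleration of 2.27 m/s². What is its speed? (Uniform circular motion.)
v = √(a_c × r) = √(2.27 × 112.51) = 15.98 m/s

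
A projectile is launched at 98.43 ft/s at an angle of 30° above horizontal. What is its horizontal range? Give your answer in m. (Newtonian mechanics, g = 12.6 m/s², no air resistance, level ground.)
R = v₀² sin(2θ) / g (with unit conversion) = 61.86 m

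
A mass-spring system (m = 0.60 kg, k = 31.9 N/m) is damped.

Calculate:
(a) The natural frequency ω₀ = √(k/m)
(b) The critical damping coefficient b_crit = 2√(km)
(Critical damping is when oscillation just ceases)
ω₀ = √(k/m) = √(31.9/0.6) = 7.292 rad/s
b_crit = 2√(km) = 2√(31.9×0.6) = 8.75 kg/s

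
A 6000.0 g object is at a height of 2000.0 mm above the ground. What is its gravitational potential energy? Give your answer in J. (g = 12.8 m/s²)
PE = mgh = 6 kg × 12.8 m/s² × 2 m = 153.6 J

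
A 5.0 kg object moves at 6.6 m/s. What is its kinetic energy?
KE = ½mv² = ½×5.0×6.6² = 108.9 J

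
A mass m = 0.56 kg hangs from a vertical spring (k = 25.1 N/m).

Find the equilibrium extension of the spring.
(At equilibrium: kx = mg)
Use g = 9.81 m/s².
x_eq = mg/k = 0.56×9.81/25.1 = 0.2189 m = 21.89 cm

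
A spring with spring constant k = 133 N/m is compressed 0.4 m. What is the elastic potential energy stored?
PE = ½kx² = ½×133×0.4² = 10.64 J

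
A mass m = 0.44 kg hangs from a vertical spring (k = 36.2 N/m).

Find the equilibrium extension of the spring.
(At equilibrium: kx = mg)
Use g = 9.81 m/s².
x_eq = mg/k = 0.44×9.81/36.2 = 0.1192 m = 11.92 cm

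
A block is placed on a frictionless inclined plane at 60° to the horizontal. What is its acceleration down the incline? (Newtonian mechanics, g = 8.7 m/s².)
a = g sin(θ) = 8.7 × sin(60°) = 8.7 × 0.866 = 7.53 m/s²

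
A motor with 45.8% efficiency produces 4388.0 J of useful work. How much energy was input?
W_in = W_out/η = 4388.0/0.458 = 9580.8 J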